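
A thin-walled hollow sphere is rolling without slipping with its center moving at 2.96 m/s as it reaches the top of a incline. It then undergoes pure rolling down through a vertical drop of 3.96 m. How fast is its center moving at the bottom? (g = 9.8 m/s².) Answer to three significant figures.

v ≈ 7.44 m/s

For this body I = (2/3)MR², i.e. k = I/(MR²) = 2/3.
Pure rolling means v = ωR; then KE = ½Mv² + ½I(v/R)² = ½(1+k)Mv² = (5/6)Mv².
Conserving energy between top and bottom: (5/6)Mv² = (5/6)Mv₀² + Mgh, hence v² = v₀² + 2gh/(1+k).
v = √(2.96² + 2×9.8×3.96/1.667) = √55.33 ≈ 7.44 m/s.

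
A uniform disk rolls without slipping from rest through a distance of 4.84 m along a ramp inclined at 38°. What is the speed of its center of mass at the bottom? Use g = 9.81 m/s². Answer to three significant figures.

Here I = (1/2)MR², so the shape factor k = I/(MR²) = 0.5.
The rolling condition ω = v/R makes the rotational term ½I(v/R)² = ½kMv², so KE_total = ½(1+k)Mv² = (3/4)Mv².
The vertical drop is h = L sinθ = 4.84 × sin38° = 2.98 m.
Setting Mgh = (3/4)Mv² gives v = √(2gh/(1+k)) = √(2·9.81·2.98/1.5) ≈ 6.24 m/s.

v ≈ 6.24 m/s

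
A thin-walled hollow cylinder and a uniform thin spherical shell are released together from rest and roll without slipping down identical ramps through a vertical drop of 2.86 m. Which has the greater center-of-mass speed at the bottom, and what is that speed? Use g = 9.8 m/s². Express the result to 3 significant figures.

For rolling without slipping, Mgh = ½(1+k)Mv² where k = I/(MR²), so v = √(2gh/(1+k)).
Thin-walled hollow cylinder: k = 1, giving v = √(2×9.8×2.86/2) = 5.294 m/s.
Uniform thin spherical shell: k = 2/3, giving v = √(2×9.8×2.86/1.667) = 5.799 m/s.
The smaller k wins: the uniform thin spherical shell, at ≈ 5.80 m/s.

the uniform thin spherical shell, at v ≈ 5.80 m/s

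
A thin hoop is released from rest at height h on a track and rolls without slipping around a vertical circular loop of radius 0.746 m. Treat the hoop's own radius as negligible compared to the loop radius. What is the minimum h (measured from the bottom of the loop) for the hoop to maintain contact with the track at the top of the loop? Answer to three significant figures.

With I = MR², the ratio k = I/(MR²) is 1.
At the top of the loop, the minimum-contact condition is Mg = Mv_top²/r, so v_top² = gr.
With ω = v/R, the kinetic energy at speed v is ½(1+k)Mv² = Mv².
Energy conservation from release (height h) to the top (height 2r): Mgh = Mg(2r) + M·gr.
Thus h_min = 2r + (1+k)r/2 = r(2 + 2/2) = 0.746 × 3 ≈ 2.24 m.

h_min ≈ 2.24 m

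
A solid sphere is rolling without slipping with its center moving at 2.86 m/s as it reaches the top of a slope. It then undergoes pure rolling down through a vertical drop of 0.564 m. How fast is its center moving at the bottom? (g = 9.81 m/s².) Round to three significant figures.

The moment of inertia is (2/5)MR², giving k ≡ I/(MR²) = 0.4.
Rolling without slipping gives ω = v/R, so the total kinetic energy is ½Mv² + ½Iω² = ½(1+k)Mv² = (7/10)Mv².
Conserving energy between top and bottom: (7/10)Mv² = (7/10)Mv₀² + Mgh, hence v² = v₀² + 2gh/(1+k).
v = √(2.86² + 2×9.81×0.564/1.4) = √16.08 ≈ 4.01 m/s.

v ≈ 4.01 m/s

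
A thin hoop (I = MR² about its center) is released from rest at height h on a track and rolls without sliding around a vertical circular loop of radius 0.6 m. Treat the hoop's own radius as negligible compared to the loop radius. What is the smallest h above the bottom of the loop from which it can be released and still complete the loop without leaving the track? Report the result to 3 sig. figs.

h_min ≈ 1.80 m

For this body I = MR², i.e. k = I/(MR²) = 1.
At the top of the loop, the minimum-contact condition is Mg = Mv_top²/r, so v_top² = gr.
With ω = v/R, the kinetic energy at speed v is ½(1+k)Mv² = Mv².
Energy conservation from release (height h) to the top (height 2r): Mgh = Mg(2r) + M·gr.
Thus h_min = 2r + (1+k)r/2 = r(2 + 2/2) = 0.6 × 3 ≈ 1.80 m.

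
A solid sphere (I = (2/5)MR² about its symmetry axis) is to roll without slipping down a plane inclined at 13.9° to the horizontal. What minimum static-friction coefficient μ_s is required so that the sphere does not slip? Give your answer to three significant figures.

For this body I = (2/5)MR², i.e. k = I/(MR²) = 0.4.
Along the incline Mg sinθ − f = Ma, and torque about the center fR = Iα = kMR²(a/R) gives f = kMa.
These give a = g sinθ/(1+k) and the required friction f = kMg sinθ/(1+k).
The normal force is N = Mg cosθ, so μ_min = f/N = k tanθ/(1+k).
μ_min = 0.4 × tan13.9° / 1.4 ≈ 0.0707.

μ_min ≈ 0.0707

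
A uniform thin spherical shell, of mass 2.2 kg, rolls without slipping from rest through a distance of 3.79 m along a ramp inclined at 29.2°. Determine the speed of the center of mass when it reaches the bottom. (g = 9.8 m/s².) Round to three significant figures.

The moment of inertia is (2/3)MR², giving k ≡ I/(MR²) = 2/3.
Pure rolling means v = ωR; then KE = ½Mv² + ½I(v/R)² = ½(1+k)Mv² = (5/6)Mv².
The vertical drop is h = L sinθ = 3.79 × sin29.2° = 1.849 m.
Setting Mgh = (5/6)Mv² gives v = √(2gh/(1+k)) = √(2·9.8·1.849/1.667) ≈ 4.66 m/s.

v ≈ 4.66 m/s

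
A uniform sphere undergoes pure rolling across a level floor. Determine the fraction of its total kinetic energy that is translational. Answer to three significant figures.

For this body I = (2/5)MR², i.e. k = I/(MR²) = 0.4.
Since ω = v/R, the translational part is ½Mv² and the rotational part is ½I(v/R)² = ½kMv²; the total is ½(1+k)Mv².
The translational fraction is therefore 1/(1+k) = 1/1.4 ≈ 0.714.

fraction ≈ 0.714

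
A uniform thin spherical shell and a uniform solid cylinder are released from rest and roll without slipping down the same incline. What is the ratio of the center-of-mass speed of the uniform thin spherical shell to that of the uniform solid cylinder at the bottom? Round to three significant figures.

v_ratio ≈ 0.949

Each satisfies Mgh = ½(1+k)Mv² with k = I/(MR²), so v ∝ 1/√(1+k).
For the uniform thin spherical shell k = 2/3; for the uniform solid cylinder k = 0.5.
v₁/v₂ = √((1+k₂)/(1+k₁)) = √(1.5/1.667) ≈ 0.949.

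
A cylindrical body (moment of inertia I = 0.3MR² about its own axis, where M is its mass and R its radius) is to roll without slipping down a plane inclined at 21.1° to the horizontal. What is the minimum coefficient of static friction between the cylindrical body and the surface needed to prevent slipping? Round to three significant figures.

The moment of inertia is 0.3MR², giving k ≡ I/(MR²) = 0.3.
Translational: Mg sinθ − f = Ma. Rotational about the CM: fR = Iα = kMRa, so f = kMa.
These give a = g sinθ/(1+k) and the required friction f = kMg sinθ/(1+k).
The normal force is N = Mg cosθ, so μ_min = f/N = k tanθ/(1+k).
μ_min = 0.3 × tan21.1° / 1.3 ≈ 0.0890.

μ_min ≈ 0.0890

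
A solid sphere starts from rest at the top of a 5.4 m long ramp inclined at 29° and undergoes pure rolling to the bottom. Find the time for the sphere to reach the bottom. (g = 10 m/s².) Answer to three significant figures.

Here I = (2/5)MR², so the shape factor k = I/(MR²) = 0.4.
Along the incline Mg sinθ − f = Ma, and torque about the center fR = Iα = kMR²(a/R) gives f = kMa.
Hence a = g sinθ/(1+k) = 10×sin29°/1.4 = 3.463 m/s².
Starting from rest, L = ½at², so t = √(2L/a) = √(2×5.4/3.463) ≈ 1.77 s.

t ≈ 1.77 s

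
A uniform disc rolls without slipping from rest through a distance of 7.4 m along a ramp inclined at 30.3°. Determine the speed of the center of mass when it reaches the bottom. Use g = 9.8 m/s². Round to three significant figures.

Here I = (1/2)MR², so the shape factor k = I/(MR²) = 0.5.
Pure rolling means v = ωR; then KE = ½Mv² + ½I(v/R)² = ½(1+k)Mv² = (3/4)Mv².
The vertical drop is h = L sinθ = 7.4 × sin30.3° = 3.734 m.
Energy conservation: Mgh = (3/4)Mv², so v = √(2gh/(1+k)) = √(2 × 9.8 × 3.734 / 1.5) ≈ 6.98 m/s.

v ≈ 6.98 m/s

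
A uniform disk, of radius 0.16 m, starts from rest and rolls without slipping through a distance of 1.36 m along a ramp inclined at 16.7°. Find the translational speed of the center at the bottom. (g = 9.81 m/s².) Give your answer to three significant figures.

Here I = (1/2)MR², so the shape factor k = I/(MR²) = 0.5.
Pure rolling means v = ωR; then KE = ½Mv² + ½I(v/R)² = ½(1+k)Mv² = (3/4)Mv².
The vertical drop is h = L sinθ = 1.36 × sin16.7° = 0.3908 m.
Energy conservation: Mgh = (3/4)Mv², so v = √(2gh/(1+k)) = √(2 × 9.81 × 0.3908 / 1.5) ≈ 2.26 m/s.

v ≈ 2.26 m/s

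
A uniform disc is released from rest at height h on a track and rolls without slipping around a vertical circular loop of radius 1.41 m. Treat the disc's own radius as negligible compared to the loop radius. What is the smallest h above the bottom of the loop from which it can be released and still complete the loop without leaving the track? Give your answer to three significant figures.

h_min ≈ 3.88 m

The moment of inertia is (1/2)MR², giving k ≡ I/(MR²) = 0.5.
At the top, contact is just lost when gravity alone supplies the centripetal force: Mg = Mv_top²/r, i.e. v_top² = gr.
With ω = v/R, the kinetic energy at speed v is ½(1+k)Mv² = (3/4)Mv².
Energy conservation from release (height h) to the top (height 2r): Mgh = Mg(2r) + (3/4)M·gr.
Thus h_min = 2r + (1+k)r/2 = r(2 + 1.5/2) = 1.41 × 2.75 ≈ 3.88 m.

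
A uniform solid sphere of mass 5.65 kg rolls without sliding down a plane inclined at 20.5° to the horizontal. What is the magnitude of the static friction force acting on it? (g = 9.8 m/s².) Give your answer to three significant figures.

With I = (2/5)MR², the ratio k = I/(MR²) is 0.4.
Newton's second law down the slope: Mg sinθ − f = Ma. The torque equation fR = Iα (with α = a/R) gives f = kMa.
Combining, a = g sinθ/(1+k) and f = kMa = kMg sinθ/(1+k).
f = 0.4 × 5.65 × 9.8 × sin20.5° / 1.4 ≈ 5.54 N.

f ≈ 5.54 N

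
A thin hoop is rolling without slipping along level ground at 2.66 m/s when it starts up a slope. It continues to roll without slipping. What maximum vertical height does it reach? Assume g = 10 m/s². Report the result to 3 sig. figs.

h ≈ 0.708 m

The moment of inertia is MR², giving k ≡ I/(MR²) = 1.
Rolling without slipping gives ω = v/R, so the total kinetic energy is ½Mv² + ½Iω² = ½(1+k)Mv² = Mv².
All of this converts to potential energy at the highest point: Mv₀² = Mgh.
Thus h = (1+k)v₀²/(2g) = 2 × 2.66² / (2 × 10) ≈ 0.708 m.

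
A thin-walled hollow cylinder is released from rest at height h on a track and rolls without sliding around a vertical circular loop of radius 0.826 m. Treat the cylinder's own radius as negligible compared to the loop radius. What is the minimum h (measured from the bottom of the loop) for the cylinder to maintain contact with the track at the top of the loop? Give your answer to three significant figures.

h_min ≈ 2.48 m

Here I = MR², so the shape factor k = I/(MR²) = 1.
At the top of the loop, the minimum-contact condition is Mg = Mv_top²/r, so v_top² = gr.
With ω = v/R, the kinetic energy at speed v is ½(1+k)Mv² = Mv².
Energy conservation from release (height h) to the top (height 2r): Mgh = Mg(2r) + M·gr.
Thus h_min = 2r + (1+k)r/2 = r(2 + 2/2) = 0.826 × 3 ≈ 2.48 m.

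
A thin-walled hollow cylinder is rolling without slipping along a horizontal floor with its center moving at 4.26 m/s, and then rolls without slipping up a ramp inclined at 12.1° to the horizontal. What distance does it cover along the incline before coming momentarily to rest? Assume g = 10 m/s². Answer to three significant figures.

The moment of inertia is MR², giving k ≡ I/(MR²) = 1.
The rolling condition ω = v/R makes the rotational term ½I(v/R)² = ½kMv², so KE_total = ½(1+k)Mv² = Mv².
Setting this equal to Mgh gives the vertical rise h = (1+k)v₀²/(2g) = 2×4.26²/(2×10) = 1.815 m.
The distance along the slope is d = h/sinθ = 1.815/sin12.1° ≈ 8.66 m.

d ≈ 8.66 m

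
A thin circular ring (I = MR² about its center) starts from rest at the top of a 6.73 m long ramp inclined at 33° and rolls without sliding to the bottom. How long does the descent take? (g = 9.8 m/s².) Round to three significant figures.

t ≈ 2.25 s

With I = MR², the ratio k = I/(MR²) is 1.
Newton's second law down the slope: Mg sinθ − f = Ma. The torque equation fR = Iα (with α = a/R) gives f = kMa.
Hence a = g sinθ/(1+k) = 9.8×sin33°/2 = 2.669 m/s².
With constant a from rest, t = √(2L/a) = √(2·6.73/2.669) ≈ 2.25 s.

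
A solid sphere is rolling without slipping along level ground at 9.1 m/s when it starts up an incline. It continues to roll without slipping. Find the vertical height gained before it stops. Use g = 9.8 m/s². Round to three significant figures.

With I = (2/5)MR², the ratio k = I/(MR²) is 0.4.
Pure rolling means v = ωR; then KE = ½Mv² + ½I(v/R)² = ½(1+k)Mv² = (7/10)Mv².
At the top the kinetic energy is zero, so (7/10)Mv₀² = Mgh.
Thus h = (1+k)v₀²/(2g) = 1.4 × 9.1² / (2 × 9.8) ≈ 5.92 m.

h ≈ 5.92 m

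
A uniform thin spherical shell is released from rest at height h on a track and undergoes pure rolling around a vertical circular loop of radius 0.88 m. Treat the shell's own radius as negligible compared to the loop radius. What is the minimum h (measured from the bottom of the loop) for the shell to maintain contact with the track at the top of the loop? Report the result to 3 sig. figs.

h_min ≈ 2.49 m

The moment of inertia is (2/3)MR², giving k ≡ I/(MR²) = 2/3.
At the top, contact is just lost when gravity alone supplies the centripetal force: Mg = Mv_top²/r, i.e. v_top² = gr.
With ω = v/R, the kinetic energy at speed v is ½(1+k)Mv² = (5/6)Mv².
Energy conservation from release (height h) to the top (height 2r): Mgh = Mg(2r) + (5/6)M·gr.
Thus h_min = 2r + (1+k)r/2 = r(2 + 1.667/2) = 0.88 × 2.833 ≈ 2.49 m.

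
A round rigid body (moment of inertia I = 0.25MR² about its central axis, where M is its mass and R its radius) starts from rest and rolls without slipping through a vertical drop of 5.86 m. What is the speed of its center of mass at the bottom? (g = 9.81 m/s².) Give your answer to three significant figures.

v ≈ 9.59 m/s

Here I = 0.25MR², so the shape factor k = I/(MR²) = 0.25.
Rolling without slipping gives ω = v/R, so the total kinetic energy is ½Mv² + ½Iω² = ½(1+k)Mv² = (5/8)Mv².
Setting Mgh = (5/8)Mv² gives v = √(2gh/(1+k)) = √(2·9.81·5.86/1.25) ≈ 9.59 m/s.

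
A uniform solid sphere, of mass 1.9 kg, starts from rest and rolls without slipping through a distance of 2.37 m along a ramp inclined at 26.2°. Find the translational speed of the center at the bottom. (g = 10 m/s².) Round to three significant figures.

v ≈ 3.87 m/s

With I = (2/5)MR², the ratio k = I/(MR²) is 0.4.
The rolling condition ω = v/R makes the rotational term ½I(v/R)² = ½kMv², so KE_total = ½(1+k)Mv² = (7/10)Mv².
The vertical drop is h = L sinθ = 2.37 × sin26.2° = 1.046 m.
Setting Mgh = (7/10)Mv² gives v = √(2gh/(1+k)) = √(2·10·1.046/1.4) ≈ 3.87 m/s.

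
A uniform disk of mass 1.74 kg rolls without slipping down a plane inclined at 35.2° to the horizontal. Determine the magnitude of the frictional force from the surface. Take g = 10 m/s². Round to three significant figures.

f ≈ 3.34 N

Here I = (1/2)MR², so the shape factor k = I/(MR²) = 0.5.
Translational: Mg sinθ − f = Ma. Rotational about the CM: fR = Iα = kMRa, so f = kMa.
Combining, a = g sinθ/(1+k) and f = kMa = kMg sinθ/(1+k).
f = 0.5 × 1.74 × 10 × sin35.2° / 1.5 ≈ 3.34 N.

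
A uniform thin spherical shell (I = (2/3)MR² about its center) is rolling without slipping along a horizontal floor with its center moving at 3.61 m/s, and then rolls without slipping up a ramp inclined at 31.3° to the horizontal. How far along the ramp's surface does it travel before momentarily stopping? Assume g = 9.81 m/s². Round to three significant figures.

d ≈ 2.13 m

For this body I = (2/3)MR², i.e. k = I/(MR²) = 2/3.
Pure rolling means v = ωR; then KE = ½Mv² + ½I(v/R)² = ½(1+k)Mv² = (5/6)Mv².
Setting this equal to Mgh gives the vertical rise h = (1+k)v₀²/(2g) = 1.667×3.61²/(2×9.81) = 1.107 m.
The distance along the slope is d = h/sinθ = 1.107/sin31.3° ≈ 2.13 m.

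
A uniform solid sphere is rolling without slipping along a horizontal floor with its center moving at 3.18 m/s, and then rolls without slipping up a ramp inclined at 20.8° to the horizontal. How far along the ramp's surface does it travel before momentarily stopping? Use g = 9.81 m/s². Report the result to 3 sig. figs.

For this body I = (2/5)MR², i.e. k = I/(MR²) = 0.4.
The rolling condition ω = v/R makes the rotational term ½I(v/R)² = ½kMv², so KE_total = ½(1+k)Mv² = (7/10)Mv².
Setting this equal to Mgh gives the vertical rise h = (1+k)v₀²/(2g) = 1.4×3.18²/(2×9.81) = 0.7216 m.
Along the incline, d = h/sinθ = 0.7216/sin20.8° ≈ 2.03 m.

d ≈ 2.03 m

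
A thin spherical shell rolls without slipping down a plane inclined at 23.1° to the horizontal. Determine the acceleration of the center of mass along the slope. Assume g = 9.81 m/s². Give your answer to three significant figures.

a ≈ 2.31 m/s²

With I = (2/3)MR², the ratio k = I/(MR²) is 2/3.
Along the incline Mg sinθ − f = Ma, and torque about the center fR = Iα = kMR²(a/R) gives f = kMa.
Eliminating f: Mg sinθ = (1+k)Ma, so a = g sinθ/(1+k) = 9.81 × sin23.1° / 1.667 ≈ 2.31 m/s².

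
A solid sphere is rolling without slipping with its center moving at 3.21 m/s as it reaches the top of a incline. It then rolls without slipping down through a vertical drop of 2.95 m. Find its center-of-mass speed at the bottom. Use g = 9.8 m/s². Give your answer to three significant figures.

The moment of inertia is (2/5)MR², giving k ≡ I/(MR²) = 0.4.
The rolling condition ω = v/R makes the rotational term ½I(v/R)² = ½kMv², so KE_total = ½(1+k)Mv² = (7/10)Mv².
Energy conservation: (7/10)Mv₀² + Mgh = (7/10)Mv², so v² = v₀² + 2gh/(1+k).
v = √(3.21² + 2×9.8×2.95/1.4) = √51.6 ≈ 7.18 m/s.

v ≈ 7.18 m/s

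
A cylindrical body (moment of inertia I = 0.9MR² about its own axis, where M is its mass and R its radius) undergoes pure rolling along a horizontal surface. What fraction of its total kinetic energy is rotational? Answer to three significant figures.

The moment of inertia is 0.9MR², giving k ≡ I/(MR²) = 0.9.
Since ω = v/R, the translational part is ½Mv² and the rotational part is ½I(v/R)² = ½kMv²; the total is ½(1+k)Mv².
The rotational fraction is therefore k/(1+k) = 0.9/1.9 ≈ 0.474.

fraction ≈ 0.474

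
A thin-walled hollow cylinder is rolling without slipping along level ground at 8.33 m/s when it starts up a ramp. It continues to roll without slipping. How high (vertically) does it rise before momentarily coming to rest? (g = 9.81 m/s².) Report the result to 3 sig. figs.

With I = MR², the ratio k = I/(MR²) is 1.
Rolling without slipping gives ω = v/R, so the total kinetic energy is ½Mv² + ½Iω² = ½(1+k)Mv² = Mv².
At the top the kinetic energy is zero, so Mv₀² = Mgh.
Thus h = (1+k)v₀²/(2g) = 2 × 8.33² / (2 × 9.81) ≈ 7.07 m.

h ≈ 7.07 m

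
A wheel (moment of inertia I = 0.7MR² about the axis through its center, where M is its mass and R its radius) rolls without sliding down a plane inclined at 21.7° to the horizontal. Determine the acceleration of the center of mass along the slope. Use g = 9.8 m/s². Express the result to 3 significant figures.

The moment of inertia is 0.7MR², giving k ≡ I/(MR²) = 0.7.
Along the incline Mg sinθ − f = Ma, and torque about the center fR = Iα = kMR²(a/R) gives f = kMa.
Eliminating f: Mg sinθ = (1+k)Ma, so a = g sinθ/(1+k) = 9.8 × sin21.7° / 1.7 ≈ 2.13 m/s².

a ≈ 2.13 m/s²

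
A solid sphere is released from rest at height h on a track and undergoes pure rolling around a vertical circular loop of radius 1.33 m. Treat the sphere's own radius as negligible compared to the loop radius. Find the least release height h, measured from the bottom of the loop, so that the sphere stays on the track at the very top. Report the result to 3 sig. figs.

The moment of inertia is (2/5)MR², giving k ≡ I/(MR²) = 0.4.
At the top of the loop, the minimum-contact condition is Mg = Mv_top²/r, so v_top² = gr.
With ω = v/R, the kinetic energy at speed v is ½(1+k)Mv² = (7/10)Mv².
Energy conservation from release (height h) to the top (height 2r): Mgh = Mg(2r) + (7/10)M·gr.
Thus h_min = 2r + (1+k)r/2 = r(2 + 1.4/2) = 1.33 × 2.7 ≈ 3.59 m.

h_min ≈ 3.59 m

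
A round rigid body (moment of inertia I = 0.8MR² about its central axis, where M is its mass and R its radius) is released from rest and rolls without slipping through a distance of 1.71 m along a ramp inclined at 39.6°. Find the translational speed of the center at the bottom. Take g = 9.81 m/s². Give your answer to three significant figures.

Here I = 0.8MR², so the shape factor k = I/(MR²) = 0.8.
Rolling without slipping gives ω = v/R, so the total kinetic energy is ½Mv² + ½Iω² = ½(1+k)Mv² = (9/10)Mv².
The vertical drop is h = L sinθ = 1.71 × sin39.6° = 1.09 m.
Energy conservation: Mgh = (9/10)Mv², so v = √(2gh/(1+k)) = √(2 × 9.81 × 1.09 / 1.8) ≈ 3.45 m/s.

v ≈ 3.45 m/s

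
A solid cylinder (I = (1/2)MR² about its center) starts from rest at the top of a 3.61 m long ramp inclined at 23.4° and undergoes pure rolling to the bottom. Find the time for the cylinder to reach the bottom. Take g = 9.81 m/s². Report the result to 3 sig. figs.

Here I = (1/2)MR², so the shape factor k = I/(MR²) = 0.5.
Newton's second law down the slope: Mg sinθ − f = Ma. The torque equation fR = Iα (with α = a/R) gives f = kMa.
Hence a = g sinθ/(1+k) = 9.81×sin23.4°/1.5 = 2.597 m/s².
Starting from rest, L = ½at², so t = √(2L/a) = √(2×3.61/2.597) ≈ 1.67 s.

t ≈ 1.67 s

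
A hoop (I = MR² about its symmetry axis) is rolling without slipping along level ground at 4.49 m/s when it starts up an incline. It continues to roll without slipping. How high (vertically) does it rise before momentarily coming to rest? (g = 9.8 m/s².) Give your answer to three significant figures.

Here I = MR², so the shape factor k = I/(MR²) = 1.
The rolling condition ω = v/R makes the rotational term ½I(v/R)² = ½kMv², so KE_total = ½(1+k)Mv² = Mv².
All of this converts to potential energy at the highest point: Mv₀² = Mgh.
Thus h = (1+k)v₀²/(2g) = 2 × 4.49² / (2 × 9.8) ≈ 2.06 m.

h ≈ 2.06 m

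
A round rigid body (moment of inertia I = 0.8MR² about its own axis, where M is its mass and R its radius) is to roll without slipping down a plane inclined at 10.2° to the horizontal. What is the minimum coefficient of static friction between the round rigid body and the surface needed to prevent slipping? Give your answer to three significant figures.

μ_min ≈ 0.0800

The moment of inertia is 0.8MR², giving k ≡ I/(MR²) = 0.8.
Newton's second law down the slope: Mg sinθ − f = Ma. The torque equation fR = Iα (with α = a/R) gives f = kMa.
These give a = g sinθ/(1+k) and the required friction f = kMg sinθ/(1+k).
With N = Mg cosθ, the no-slip condition f ≤ μN gives μ_min = f/N = k tanθ/(1+k).
μ_min = 0.8 × tan10.2° / 1.8 ≈ 0.0800.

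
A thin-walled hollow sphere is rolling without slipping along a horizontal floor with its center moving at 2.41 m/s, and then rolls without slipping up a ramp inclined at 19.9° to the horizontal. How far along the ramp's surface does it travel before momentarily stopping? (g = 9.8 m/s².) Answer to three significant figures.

The moment of inertia is (2/3)MR², giving k ≡ I/(MR²) = 2/3.
Rolling without slipping gives ω = v/R, so the total kinetic energy is ½Mv² + ½Iω² = ½(1+k)Mv² = (5/6)Mv².
Setting this equal to Mgh gives the vertical rise h = (1+k)v₀²/(2g) = 1.667×2.41²/(2×9.8) = 0.4939 m.
Along the incline, d = h/sinθ = 0.4939/sin19.9° ≈ 1.45 m.

d ≈ 1.45 m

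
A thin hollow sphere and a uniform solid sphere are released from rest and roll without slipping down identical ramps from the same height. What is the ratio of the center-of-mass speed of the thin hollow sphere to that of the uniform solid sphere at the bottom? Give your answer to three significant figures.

v_ratio ≈ 0.917

Each satisfies Mgh = ½(1+k)Mv² with k = I/(MR²), so v ∝ 1/√(1+k).
For the thin hollow sphere k = 2/3; for the uniform solid sphere k = 0.4.
v₁/v₂ = √((1+k₂)/(1+k₁)) = √(1.4/1.667) ≈ 0.917.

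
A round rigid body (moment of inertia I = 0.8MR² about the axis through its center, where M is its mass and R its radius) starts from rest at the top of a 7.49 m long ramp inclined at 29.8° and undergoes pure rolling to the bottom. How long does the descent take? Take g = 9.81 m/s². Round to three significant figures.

t ≈ 2.35 s

The moment of inertia is 0.8MR², giving k ≡ I/(MR²) = 0.8.
Newton's second law down the slope: Mg sinθ − f = Ma. The torque equation fR = Iα (with α = a/R) gives f = kMa.
Hence a = g sinθ/(1+k) = 9.81×sin29.8°/1.8 = 2.709 m/s².
Starting from rest, L = ½at², so t = √(2L/a) = √(2×7.49/2.709) ≈ 2.35 s.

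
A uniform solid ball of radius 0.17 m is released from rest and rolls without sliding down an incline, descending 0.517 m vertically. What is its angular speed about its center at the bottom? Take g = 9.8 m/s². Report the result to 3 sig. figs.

ω ≈ 15.8 rad/s

For this body I = (2/5)MR², i.e. k = I/(MR²) = 0.4.
The rolling condition ω = v/R makes the rotational term ½I(v/R)² = ½kMv², so KE_total = ½(1+k)Mv² = (7/10)Mv².
Energy conservation Mgh = ½(1+k)Mv² gives v = √(2gh/(1+k)) = √(2 × 9.8 × 0.517 / 1.4) = 2.69 m/s.
Then ω = v/R = 2.69 / 0.17 ≈ 15.8 rad/s.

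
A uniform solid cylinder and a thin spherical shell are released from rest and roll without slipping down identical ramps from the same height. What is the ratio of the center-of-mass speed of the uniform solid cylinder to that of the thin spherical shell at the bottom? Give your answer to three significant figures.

Each satisfies Mgh = ½(1+k)Mv² with k = I/(MR²), so v ∝ 1/√(1+k).
For the uniform solid cylinder k = 0.5; for the thin spherical shell k = 2/3.
v₁/v₂ = √((1+k₂)/(1+k₁)) = √(1.667/1.5) ≈ 1.05.

v_ratio ≈ 1.05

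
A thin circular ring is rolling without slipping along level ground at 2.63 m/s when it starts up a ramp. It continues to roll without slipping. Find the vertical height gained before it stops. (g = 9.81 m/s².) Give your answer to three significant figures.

h ≈ 0.705 m

For this body I = MR², i.e. k = I/(MR²) = 1.
Rolling without slipping gives ω = v/R, so the total kinetic energy is ½Mv² + ½Iω² = ½(1+k)Mv² = Mv².
All of this converts to potential energy at the highest point: Mv₀² = Mgh.
Thus h = (1+k)v₀²/(2g) = 2 × 2.63² / (2 × 9.81) ≈ 0.705 m.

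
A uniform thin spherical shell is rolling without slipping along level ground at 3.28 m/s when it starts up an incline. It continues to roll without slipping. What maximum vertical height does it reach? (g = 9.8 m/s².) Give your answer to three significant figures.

The moment of inertia is (2/3)MR², giving k ≡ I/(MR²) = 2/3.
The rolling condition ω = v/R makes the rotational term ½I(v/R)² = ½kMv², so KE_total = ½(1+k)Mv² = (5/6)Mv².
At the top the kinetic energy is zero, so (5/6)Mv₀² = Mgh.
Thus h = (1+k)v₀²/(2g) = 1.667 × 3.28² / (2 × 9.8) ≈ 0.915 m.

h ≈ 0.915 m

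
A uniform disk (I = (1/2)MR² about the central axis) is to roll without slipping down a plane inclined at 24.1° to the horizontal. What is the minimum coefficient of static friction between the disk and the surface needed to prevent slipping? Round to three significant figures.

μ_min ≈ 0.149

For this body I = (1/2)MR², i.e. k = I/(MR²) = 0.5.
Translational: Mg sinθ − f = Ma. Rotational about the CM: fR = Iα = kMRa, so f = kMa.
These give a = g sinθ/(1+k) and the required friction f = kMg sinθ/(1+k).
The normal force is N = Mg cosθ, so μ_min = f/N = k tanθ/(1+k).
μ_min = 0.5 × tan24.1° / 1.5 ≈ 0.149.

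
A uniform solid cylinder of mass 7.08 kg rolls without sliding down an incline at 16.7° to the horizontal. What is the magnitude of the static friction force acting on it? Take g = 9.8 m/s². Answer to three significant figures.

f ≈ 6.65 N

For this body I = (1/2)MR², i.e. k = I/(MR²) = 0.5.
Newton's second law down the slope: Mg sinθ − f = Ma. The torque equation fR = Iα (with α = a/R) gives f = kMa.
Combining, a = g sinθ/(1+k) and f = kMa = kMg sinθ/(1+k).
f = 0.5 × 7.08 × 9.8 × sin16.7° / 1.5 ≈ 6.65 N.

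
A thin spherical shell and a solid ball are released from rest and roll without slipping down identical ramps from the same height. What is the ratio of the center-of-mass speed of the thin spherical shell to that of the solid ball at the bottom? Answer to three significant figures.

v_ratio ≈ 0.917

Each satisfies Mgh = ½(1+k)Mv² with k = I/(MR²), so v ∝ 1/√(1+k).
For the thin spherical shell k = 2/3; for the solid ball k = 0.4.
v₁/v₂ = √((1+k₂)/(1+k₁)) = √(1.4/1.667) ≈ 0.917.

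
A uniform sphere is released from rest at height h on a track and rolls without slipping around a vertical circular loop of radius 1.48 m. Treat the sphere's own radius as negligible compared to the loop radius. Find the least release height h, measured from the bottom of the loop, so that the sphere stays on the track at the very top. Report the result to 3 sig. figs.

The moment of inertia is (2/5)MR², giving k ≡ I/(MR²) = 0.4.
At the top of the loop, the minimum-contact condition is Mg = Mv_top²/r, so v_top² = gr.
With ω = v/R, the kinetic energy at speed v is ½(1+k)Mv² = (7/10)Mv².
Energy conservation from release (height h) to the top (height 2r): Mgh = Mg(2r) + (7/10)M·gr.
Thus h_min = 2r + (1+k)r/2 = r(2 + 1.4/2) = 1.48 × 2.7 ≈ 4.00 m.

h_min ≈ 4.00 m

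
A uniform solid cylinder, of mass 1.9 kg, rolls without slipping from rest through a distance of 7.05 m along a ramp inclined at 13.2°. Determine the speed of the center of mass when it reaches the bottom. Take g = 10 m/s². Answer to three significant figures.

With I = (1/2)MR², the ratio k = I/(MR²) is 0.5.
Pure rolling means v = ωR; then KE = ½Mv² + ½I(v/R)² = ½(1+k)Mv² = (3/4)Mv².
The vertical drop is h = L sinθ = 7.05 × sin13.2° = 1.61 m.
Energy conservation: Mgh = (3/4)Mv², so v = √(2gh/(1+k)) = √(2 × 10 × 1.61 / 1.5) ≈ 4.63 m/s.

v ≈ 4.63 m/s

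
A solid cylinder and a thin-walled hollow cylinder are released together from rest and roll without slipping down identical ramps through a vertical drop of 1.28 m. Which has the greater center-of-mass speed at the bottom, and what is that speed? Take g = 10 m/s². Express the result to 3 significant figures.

For rolling without slipping, Mgh = ½(1+k)Mv² where k = I/(MR²), so v = √(2gh/(1+k)).
Solid cylinder: k = 0.5, giving v = √(2×10×1.28/1.5) = 4.131 m/s.
Thin-walled hollow cylinder: k = 1, giving v = √(2×10×1.28/2) = 3.578 m/s.
The smaller k wins: the solid cylinder, at ≈ 4.13 m/s.

the solid cylinder, at v ≈ 4.13 m/s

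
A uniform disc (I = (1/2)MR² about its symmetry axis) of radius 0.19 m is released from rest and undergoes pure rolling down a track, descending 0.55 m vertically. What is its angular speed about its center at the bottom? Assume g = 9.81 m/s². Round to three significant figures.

ω ≈ 14.1 rad/s

Here I = (1/2)MR², so the shape factor k = I/(MR²) = 0.5.
Since it rolls without slipping, ω = v/R and KE = ½Mv² + ½Iω² = ½(1+k)Mv² = (3/4)Mv².
Energy conservation Mgh = ½(1+k)Mv² gives v = √(2gh/(1+k)) = √(2 × 9.81 × 0.55 / 1.5) = 2.682 m/s.
The angular speed follows from ω = v/R = 2.682/0.19 ≈ 14.1 rad/s.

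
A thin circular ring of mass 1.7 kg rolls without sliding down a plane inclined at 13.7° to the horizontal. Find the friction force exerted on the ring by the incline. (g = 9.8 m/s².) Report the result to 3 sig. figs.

f ≈ 1.97 N

For this body I = MR², i.e. k = I/(MR²) = 1.
Translational: Mg sinθ − f = Ma. Rotational about the CM: fR = Iα = kMRa, so f = kMa.
Combining, a = g sinθ/(1+k) and f = kMa = kMg sinθ/(1+k).
f = 1 × 1.7 × 9.8 × sin13.7° / 2 ≈ 1.97 N.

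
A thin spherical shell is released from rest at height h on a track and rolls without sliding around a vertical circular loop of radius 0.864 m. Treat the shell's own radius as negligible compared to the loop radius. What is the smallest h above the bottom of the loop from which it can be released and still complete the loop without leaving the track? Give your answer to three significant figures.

For this body I = (2/3)MR², i.e. k = I/(MR²) = 2/3.
At the top of the loop, the minimum-contact condition is Mg = Mv_top²/r, so v_top² = gr.
With ω = v/R, the kinetic energy at speed v is ½(1+k)Mv² = (5/6)Mv².
Energy conservation from release (height h) to the top (height 2r): Mgh = Mg(2r) + (5/6)M·gr.
Thus h_min = 2r + (1+k)r/2 = r(2 + 1.667/2) = 0.864 × 2.833 ≈ 2.45 m.

h_min ≈ 2.45 m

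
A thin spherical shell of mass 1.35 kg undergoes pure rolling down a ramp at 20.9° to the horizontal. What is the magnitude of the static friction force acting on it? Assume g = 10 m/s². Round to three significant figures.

f ≈ 1.93 N

The moment of inertia is (2/3)MR², giving k ≡ I/(MR²) = 2/3.
Newton's second law down the slope: Mg sinθ − f = Ma. The torque equation fR = Iα (with α = a/R) gives f = kMa.
Combining, a = g sinθ/(1+k) and f = kMa = kMg sinθ/(1+k).
f = (2/3) × 1.35 × 10 × sin20.9° / 1.667 ≈ 1.93 N.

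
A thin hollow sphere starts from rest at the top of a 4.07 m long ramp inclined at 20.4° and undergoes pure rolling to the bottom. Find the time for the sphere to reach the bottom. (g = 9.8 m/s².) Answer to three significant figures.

With I = (2/3)MR², the ratio k = I/(MR²) is 2/3.
Newton's second law down the slope: Mg sinθ − f = Ma. The torque equation fR = Iα (with α = a/R) gives f = kMa.
Hence a = g sinθ/(1+k) = 9.8×sin20.4°/1.667 = 2.05 m/s².
With constant a from rest, t = √(2L/a) = √(2·4.07/2.05) ≈ 1.99 s.

t ≈ 1.99 s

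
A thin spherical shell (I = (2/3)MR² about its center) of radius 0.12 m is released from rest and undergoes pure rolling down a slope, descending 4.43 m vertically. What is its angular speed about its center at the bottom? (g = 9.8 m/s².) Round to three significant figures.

Here I = (2/3)MR², so the shape factor k = I/(MR²) = 2/3.
Pure rolling means v = ωR; then KE = ½Mv² + ½I(v/R)² = ½(1+k)Mv² = (5/6)Mv².
Energy conservation Mgh = ½(1+k)Mv² gives v = √(2gh/(1+k)) = √(2 × 9.8 × 4.43 / 1.667) = 7.218 m/s.
The angular speed follows from ω = v/R = 7.218/0.12 ≈ 60.1 rad/s.

ω ≈ 60.1 rad/s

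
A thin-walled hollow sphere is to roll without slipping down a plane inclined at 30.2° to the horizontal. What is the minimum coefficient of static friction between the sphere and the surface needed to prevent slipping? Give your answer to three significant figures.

μ_min ≈ 0.233

The moment of inertia is (2/3)MR², giving k ≡ I/(MR²) = 2/3.
Newton's second law down the slope: Mg sinθ − f = Ma. The torque equation fR = Iα (with α = a/R) gives f = kMa.
These give a = g sinθ/(1+k) and the required friction f = kMg sinθ/(1+k).
The normal force is N = Mg cosθ, so μ_min = f/N = k tanθ/(1+k).
μ_min = (2/3) × tan30.2° / 1.667 ≈ 0.233.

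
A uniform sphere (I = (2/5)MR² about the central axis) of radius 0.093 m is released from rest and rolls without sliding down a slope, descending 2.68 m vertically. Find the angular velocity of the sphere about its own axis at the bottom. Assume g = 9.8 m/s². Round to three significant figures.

ω ≈ 65.9 rad/s

Here I = (2/5)MR², so the shape factor k = I/(MR²) = 0.4.
Pure rolling means v = ωR; then KE = ½Mv² + ½I(v/R)² = ½(1+k)Mv² = (7/10)Mv².
Energy conservation Mgh = ½(1+k)Mv² gives v = √(2gh/(1+k)) = √(2 × 9.8 × 2.68 / 1.4) = 6.125 m/s.
Then ω = v/R = 6.125 / 0.093 ≈ 65.9 rad/s.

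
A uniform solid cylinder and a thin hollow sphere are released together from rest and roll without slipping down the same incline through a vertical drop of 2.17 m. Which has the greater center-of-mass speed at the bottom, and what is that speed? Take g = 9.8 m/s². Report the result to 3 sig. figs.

For rolling without slipping, Mgh = ½(1+k)Mv² where k = I/(MR²), so v = √(2gh/(1+k)).
Uniform solid cylinder: k = 0.5, giving v = √(2×9.8×2.17/1.5) = 5.325 m/s.
Thin hollow sphere: k = 2/3, giving v = √(2×9.8×2.17/1.667) = 5.052 m/s.
The smaller k wins: the uniform solid cylinder, at ≈ 5.32 m/s.

the uniform solid cylinder, at v ≈ 5.32 m/s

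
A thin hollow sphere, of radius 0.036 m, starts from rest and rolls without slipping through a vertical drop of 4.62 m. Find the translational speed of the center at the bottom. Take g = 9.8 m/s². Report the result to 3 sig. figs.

v ≈ 7.37 m/s

Here I = (2/3)MR², so the shape factor k = I/(MR²) = 2/3.
Rolling without slipping gives ω = v/R, so the total kinetic energy is ½Mv² + ½Iω² = ½(1+k)Mv² = (5/6)Mv².
Energy conservation: Mgh = (5/6)Mv², so v = √(2gh/(1+k)) = √(2 × 9.8 × 4.62 / 1.667) ≈ 7.37 m/s.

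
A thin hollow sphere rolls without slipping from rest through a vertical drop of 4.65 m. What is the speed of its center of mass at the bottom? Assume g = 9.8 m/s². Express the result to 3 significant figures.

For this body I = (2/3)MR², i.e. k = I/(MR²) = 2/3.
Since it rolls without slipping, ω = v/R and KE = ½Mv² + ½Iω² = ½(1+k)Mv² = (5/6)Mv².
Setting Mgh = (5/6)Mv² gives v = √(2gh/(1+k)) = √(2·9.8·4.65/1.667) ≈ 7.39 m/s.

v ≈ 7.39 m/s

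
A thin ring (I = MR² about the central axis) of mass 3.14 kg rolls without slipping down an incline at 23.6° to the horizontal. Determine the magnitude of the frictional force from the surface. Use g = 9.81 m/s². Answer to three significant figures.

Here I = MR², so the shape factor k = I/(MR²) = 1.
Along the incline Mg sinθ − f = Ma, and torque about the center fR = Iα = kMR²(a/R) gives f = kMa.
Combining, a = g sinθ/(1+k) and f = kMa = kMg sinθ/(1+k).
f = 1 × 3.14 × 9.81 × sin23.6° / 2 ≈ 6.17 N.

f ≈ 6.17 N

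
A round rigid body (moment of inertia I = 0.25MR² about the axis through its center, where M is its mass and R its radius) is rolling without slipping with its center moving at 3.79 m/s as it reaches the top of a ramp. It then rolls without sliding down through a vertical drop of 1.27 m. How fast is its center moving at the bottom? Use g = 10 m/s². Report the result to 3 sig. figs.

v ≈ 5.89 m/s

With I = 0.25MR², the ratio k = I/(MR²) is 0.25.
Rolling without slipping gives ω = v/R, so the total kinetic energy is ½Mv² + ½Iω² = ½(1+k)Mv² = (5/8)Mv².
Conserving energy between top and bottom: (5/8)Mv² = (5/8)Mv₀² + Mgh, hence v² = v₀² + 2gh/(1+k).
v = √(3.79² + 2×10×1.27/1.25) = √34.68 ≈ 5.89 m/s.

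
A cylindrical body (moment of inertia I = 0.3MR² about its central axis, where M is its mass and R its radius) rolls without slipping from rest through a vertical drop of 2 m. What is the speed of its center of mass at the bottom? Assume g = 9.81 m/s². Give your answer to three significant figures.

For this body I = 0.3MR², i.e. k = I/(MR²) = 0.3.
Rolling without slipping gives ω = v/R, so the total kinetic energy is ½Mv² + ½Iω² = ½(1+k)Mv² = (13/20)Mv².
Setting Mgh = (13/20)Mv² gives v = √(2gh/(1+k)) = √(2·9.81·2/1.3) ≈ 5.49 m/s.

v ≈ 5.49 m/s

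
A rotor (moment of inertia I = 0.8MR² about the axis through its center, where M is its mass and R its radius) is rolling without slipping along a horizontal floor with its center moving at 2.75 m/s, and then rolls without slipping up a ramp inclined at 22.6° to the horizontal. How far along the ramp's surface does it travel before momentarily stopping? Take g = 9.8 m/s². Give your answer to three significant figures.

d ≈ 1.81 m

The moment of inertia is 0.8MR², giving k ≡ I/(MR²) = 0.8.
Since it rolls without slipping, ω = v/R and KE = ½Mv² + ½Iω² = ½(1+k)Mv² = (9/10)Mv².
Setting this equal to Mgh gives the vertical rise h = (1+k)v₀²/(2g) = 1.8×2.75²/(2×9.8) = 0.6945 m.
The distance along the slope is d = h/sinθ = 0.6945/sin22.6° ≈ 1.81 m.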